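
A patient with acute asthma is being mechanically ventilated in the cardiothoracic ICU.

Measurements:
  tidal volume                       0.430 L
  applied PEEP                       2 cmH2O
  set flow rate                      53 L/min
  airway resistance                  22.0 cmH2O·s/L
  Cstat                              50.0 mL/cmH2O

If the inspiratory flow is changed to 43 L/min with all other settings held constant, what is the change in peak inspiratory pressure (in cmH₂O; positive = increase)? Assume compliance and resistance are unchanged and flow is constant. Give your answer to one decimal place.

Flow: 53 L/min ÷ 60 = 0.8833 L/s.
New flow: 43 L/min ÷ 60 = 0.7167 L/s.
PIP = Vt/C + R·V̇ + PEEP (constant-flow equation of motion).
Only the resistive term changes: ΔPIP = R × ΔV̇ = 22.0 × (0.7167 − 0.8833) = 22.0 × -0.1666 = -3.665 cmH2O.

-3.7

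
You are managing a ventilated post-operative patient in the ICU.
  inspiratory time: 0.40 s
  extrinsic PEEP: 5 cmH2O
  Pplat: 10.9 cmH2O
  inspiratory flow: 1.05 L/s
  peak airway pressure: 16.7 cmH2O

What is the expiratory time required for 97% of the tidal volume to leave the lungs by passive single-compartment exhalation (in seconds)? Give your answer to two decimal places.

Vt = flow × Ti = 1.05 L/s × 0.40 s × 1000 mL/L = 420.0 mL.
R = (PIP − Pplat)/V̇ = (16.7 − 10.9) / 1.05 = 5.8/1.05 = 5.524 cmH2O·s/L.
C = Vt/(Pplat − PEEP) = 420.0 / (10.9 − 5) = 420.0/5.9 = 71.186 mL/cmH2O.
τ = R × C = 5.524 × 0.07119 L/cmH2O = 0.3933 s.
t = −τ·ln(1 − 0.97) = −0.3933·ln(0.03) = 1.379 s.

1.38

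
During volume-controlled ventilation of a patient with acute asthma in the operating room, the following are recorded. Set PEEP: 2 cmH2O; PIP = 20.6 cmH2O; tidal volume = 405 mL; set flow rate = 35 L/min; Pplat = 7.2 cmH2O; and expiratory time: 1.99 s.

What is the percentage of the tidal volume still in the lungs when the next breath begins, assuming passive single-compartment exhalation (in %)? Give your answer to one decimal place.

Flow: 35 L/min ÷ 60 = 0.5833 L/s.
R = (PIP − Pplat)/V̇ = (20.6 − 7.2) / 0.5833 = 13.4/0.5833 = 22.973 cmH2O·s/L.
C = Vt/(Pplat − PEEP) = 405.0 / (7.2 − 2) = 405.0/5.2 = 77.885 mL/cmH2O.
τ = R × C = 22.973 × 0.07789 L/cmH2O = 1.789 s.
Fraction remaining at end-expiration = e^(−Te/τ) = e^(−1.99/1.789) = 0.3288 → 32.88%.

32.9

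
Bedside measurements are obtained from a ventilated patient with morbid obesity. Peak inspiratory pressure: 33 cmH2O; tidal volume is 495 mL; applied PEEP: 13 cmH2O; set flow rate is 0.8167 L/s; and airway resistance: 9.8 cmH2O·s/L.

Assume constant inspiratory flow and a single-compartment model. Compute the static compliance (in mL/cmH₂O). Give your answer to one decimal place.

Equation of motion (constant flow): PIP = Vt/C + R·V̇ + PEEP.
Vt/C = PIP − R·V̇ − PEEP = 33 − 9.8×0.8167 − 13 = 33 − 8.004 − 13 = 11.996 cmH2O.
C = Vt / 11.996 = 495 / 11.996 = 41.264 mL/cmH2O.

41.3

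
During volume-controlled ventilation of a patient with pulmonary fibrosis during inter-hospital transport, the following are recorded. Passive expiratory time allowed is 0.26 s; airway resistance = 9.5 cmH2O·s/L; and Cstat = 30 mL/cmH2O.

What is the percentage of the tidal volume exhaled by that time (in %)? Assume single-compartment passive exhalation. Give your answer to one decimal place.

59.8

τ = R × C = 9.5 × 30 mL/cmH2O = 9.5 × 0.030 L/cmH2O = 0.285 s.
Passive exhalation: V(t)/V₀ = e^(−t/τ) = e^(−0.26/0.285) = 0.4016.
Fraction exhaled = 1 − 0.4016 = 0.5984 → 59.84%.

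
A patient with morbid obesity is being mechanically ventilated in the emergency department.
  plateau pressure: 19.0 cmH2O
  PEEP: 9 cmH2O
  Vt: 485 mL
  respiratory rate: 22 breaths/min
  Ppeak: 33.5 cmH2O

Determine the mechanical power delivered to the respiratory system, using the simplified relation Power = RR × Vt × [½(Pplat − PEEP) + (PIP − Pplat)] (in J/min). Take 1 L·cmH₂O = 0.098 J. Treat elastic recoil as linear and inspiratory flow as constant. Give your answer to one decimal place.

Per-breath work = Vt × [½(Pplat−PEEP) + (PIP−Pplat)] = 0.485 × [0.5×10.0 + 14.5] = 0.485 × 19.5 = 9.458 L·cmH2O.
Power = 22 × 9.458 = 208.08 L·cmH2O/min.
× 0.098 J/(L·cmH2O) → 20.392 J/min.

20.4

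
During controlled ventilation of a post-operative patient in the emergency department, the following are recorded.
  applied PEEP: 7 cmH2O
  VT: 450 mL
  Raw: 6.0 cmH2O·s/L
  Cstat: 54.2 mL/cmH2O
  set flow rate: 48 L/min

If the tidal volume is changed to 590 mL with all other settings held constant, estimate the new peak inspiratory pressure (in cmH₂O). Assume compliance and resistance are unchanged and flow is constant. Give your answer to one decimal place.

Flow: 48 L/min ÷ 60 = 0.8 L/s.
PIP = Vt/C + R·V̇ + PEEP (constant-flow equation of motion).
Only the elastic term changes: ΔPIP = ΔVt / C = (590 − 450) / 54.2 = 2.583 cmH2O.
Original PIP = 450/54.2 + 6.0×0.8 + 7 = 20.103 cmH2O; new PIP = 20.103 + (2.583) = 22.686 cmH2O.

22.7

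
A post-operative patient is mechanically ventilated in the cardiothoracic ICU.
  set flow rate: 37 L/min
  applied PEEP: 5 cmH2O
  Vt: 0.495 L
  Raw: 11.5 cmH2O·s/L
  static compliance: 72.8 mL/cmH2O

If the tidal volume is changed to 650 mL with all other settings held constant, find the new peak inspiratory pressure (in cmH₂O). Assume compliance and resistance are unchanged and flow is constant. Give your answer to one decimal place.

21.0

Flow: 37 L/min ÷ 60 = 0.6167 L/s.
PIP = Vt/C + R·V̇ + PEEP (constant-flow equation of motion).
Only the elastic term changes: ΔPIP = ΔVt / C = (650 − 495) / 72.8 = 2.129 cmH2O.
Original PIP = 495/72.8 + 11.5×0.6167 + 5 = 18.892 cmH2O; new PIP = 18.892 + (2.129) = 21.021 cmH2O.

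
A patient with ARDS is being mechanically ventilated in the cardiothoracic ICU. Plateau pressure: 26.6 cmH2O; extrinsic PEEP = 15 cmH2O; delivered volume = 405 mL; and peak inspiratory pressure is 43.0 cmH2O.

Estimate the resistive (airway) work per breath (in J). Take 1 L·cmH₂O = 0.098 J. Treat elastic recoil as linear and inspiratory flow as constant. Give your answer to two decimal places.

0.65

With constant inspiratory flow the resistive pressure is constant at PIP − Pplat = 43.0 − 26.6 = 16.4 cmH2O, so resistive work = 16.4 × 0.405 = 6.642 L·cmH2O.
× 0.098 J/(L·cmH2O) → 0.6509 J.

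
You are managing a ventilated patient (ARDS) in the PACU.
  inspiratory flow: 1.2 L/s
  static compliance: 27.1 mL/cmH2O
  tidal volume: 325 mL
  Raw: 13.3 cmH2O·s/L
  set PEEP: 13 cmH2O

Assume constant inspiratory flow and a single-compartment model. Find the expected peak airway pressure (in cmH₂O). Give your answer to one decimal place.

41.0

Equation of motion (constant flow): PIP = Vt/C + R·V̇ + PEEP.
PIP = 325/27.1 + 13.3×1.2 + 13 = 11.993 + 15.96 + 13 = 40.953 cmH2O.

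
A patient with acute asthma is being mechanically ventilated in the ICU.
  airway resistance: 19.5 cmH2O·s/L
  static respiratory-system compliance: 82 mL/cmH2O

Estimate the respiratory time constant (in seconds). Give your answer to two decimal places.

τ = R × C = 19.5 × 82 mL/cmH2O = 19.5 × 0.082 L/cmH2O = 1.599 s.

1.60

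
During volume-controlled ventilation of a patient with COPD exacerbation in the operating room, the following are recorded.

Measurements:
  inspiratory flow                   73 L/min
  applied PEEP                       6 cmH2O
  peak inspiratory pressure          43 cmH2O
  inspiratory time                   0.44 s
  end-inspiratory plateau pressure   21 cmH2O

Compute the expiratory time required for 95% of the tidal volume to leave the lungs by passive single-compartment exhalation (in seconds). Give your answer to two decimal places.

Flow: 73 L/min ÷ 60 = 1.2167 L/s.
Vt = flow × Ti = 1.2167 L/s × 0.44 s × 1000 mL/L = 535.35 mL.
R = (PIP − Pplat)/V̇ = (43 − 21) / 1.2167 = 22.0/1.2167 = 18.082 cmH2O·s/L.
C = Vt/(Pplat − PEEP) = 535.35 / (21 − 6) = 535.35/15.0 = 35.69 mL/cmH2O.
τ = R × C = 18.082 × 0.03569 L/cmH2O = 0.6453 s.
t = −τ·ln(1 − 0.95) = −0.6453·ln(0.05) = 1.933 s.

1.93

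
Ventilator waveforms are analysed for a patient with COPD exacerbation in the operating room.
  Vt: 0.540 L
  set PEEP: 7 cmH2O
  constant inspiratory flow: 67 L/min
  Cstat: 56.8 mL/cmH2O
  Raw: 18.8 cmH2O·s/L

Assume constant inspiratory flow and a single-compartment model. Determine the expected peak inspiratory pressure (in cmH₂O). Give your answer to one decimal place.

Flow: 67 L/min ÷ 60 = 1.1167 L/s.
Equation of motion (constant flow): PIP = Vt/C + R·V̇ + PEEP.
PIP = 540/56.8 + 18.8×1.1167 + 7 = 9.507 + 20.994 + 7 = 37.501 cmH2O.

37.5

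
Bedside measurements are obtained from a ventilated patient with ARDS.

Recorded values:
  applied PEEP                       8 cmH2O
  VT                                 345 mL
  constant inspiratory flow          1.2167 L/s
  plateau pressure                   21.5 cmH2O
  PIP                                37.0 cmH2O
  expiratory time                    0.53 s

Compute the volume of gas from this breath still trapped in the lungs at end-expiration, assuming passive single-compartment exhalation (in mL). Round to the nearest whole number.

R = (PIP − Pplat)/V̇ = (37.0 − 21.5) / 1.2167 = 15.5/1.2167 = 12.739 cmH2O·s/L.
C = Vt/(Pplat − PEEP) = 345.0 / (21.5 − 8) = 345.0/13.5 = 25.556 mL/cmH2O.
τ = R × C = 12.739 × 0.02556 L/cmH2O = 0.3256 s.
Fraction remaining = e^(−Te/τ) = e^(−0.53/0.3256) = 0.1964.
Trapped volume = 345.0 × 0.1964 = 67.758 mL.

68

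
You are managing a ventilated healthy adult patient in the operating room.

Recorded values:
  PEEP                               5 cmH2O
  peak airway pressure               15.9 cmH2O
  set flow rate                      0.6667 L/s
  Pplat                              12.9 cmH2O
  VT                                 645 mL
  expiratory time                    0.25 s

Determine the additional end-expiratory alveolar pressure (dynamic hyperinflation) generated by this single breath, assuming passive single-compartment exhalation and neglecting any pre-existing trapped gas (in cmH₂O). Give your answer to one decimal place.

R = (PIP − Pplat)/V̇ = (15.9 − 12.9) / 0.6667 = 3.0/0.6667 = 4.5 cmH2O·s/L.
C = Vt/(Pplat − PEEP) = 645.0 / (12.9 − 5) = 645.0/7.9 = 81.646 mL/cmH2O.
τ = R × C = 4.5 × 0.08165 L/cmH2O = 0.3674 s.
Fraction remaining = e^(−Te/τ) = e^(−0.25/0.3674) = 0.5064; trapped volume = 645.0 × 0.5064 = 326.63 mL.
Additional alveolar pressure from trapping ≈ V_trapped / C = 326.63 / 81.646 = 4.001 cmH2O.

4.0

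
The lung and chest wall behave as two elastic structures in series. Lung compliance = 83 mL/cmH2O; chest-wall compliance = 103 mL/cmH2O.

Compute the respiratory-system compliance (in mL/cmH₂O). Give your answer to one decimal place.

46.0

Lung and chest wall are elastances in series: 1/Crs = 1/CL + 1/Ccw.
1/Crs = 1/83 + 1/103 = 0.02176.
Crs = 45.956 mL/cmH2O.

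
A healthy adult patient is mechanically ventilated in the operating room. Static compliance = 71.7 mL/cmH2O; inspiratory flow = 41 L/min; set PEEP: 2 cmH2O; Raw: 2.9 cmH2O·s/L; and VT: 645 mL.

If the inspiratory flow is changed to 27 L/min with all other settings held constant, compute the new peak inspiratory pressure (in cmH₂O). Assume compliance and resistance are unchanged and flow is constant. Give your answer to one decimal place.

12.3

Flow: 41 L/min ÷ 60 = 0.6833 L/s.
New flow: 27 L/min ÷ 60 = 0.45 L/s.
PIP = Vt/C + R·V̇ + PEEP (constant-flow equation of motion).
Only the resistive term changes: ΔPIP = R × ΔV̇ = 2.9 × (0.45 − 0.6833) = 2.9 × -0.2333 = -0.6766 cmH2O.
Original PIP = 645/71.7 + 2.9×0.6833 + 2 = 12.977 cmH2O; new PIP = 12.977 + (-0.6766) = 12.3 cmH2O.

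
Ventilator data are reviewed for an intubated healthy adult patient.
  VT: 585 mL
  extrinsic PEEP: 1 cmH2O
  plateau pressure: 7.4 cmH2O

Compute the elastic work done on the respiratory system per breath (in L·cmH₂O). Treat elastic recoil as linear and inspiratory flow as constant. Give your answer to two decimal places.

1.87

Elastic work ≈ ½ × (Pplat − PEEP) × Vt = 0.5 × (7.4 − 1) × 0.585 L = 0.5 × 6.4 × 0.585 = 1.872 L·cmH2O.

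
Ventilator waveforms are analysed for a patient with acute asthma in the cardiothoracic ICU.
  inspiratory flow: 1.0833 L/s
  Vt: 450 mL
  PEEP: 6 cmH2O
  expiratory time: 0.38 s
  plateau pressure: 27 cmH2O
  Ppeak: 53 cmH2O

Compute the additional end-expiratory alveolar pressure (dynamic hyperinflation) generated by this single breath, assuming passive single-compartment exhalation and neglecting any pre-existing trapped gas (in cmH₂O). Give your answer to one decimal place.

10.0

R = (PIP − Pplat)/V̇ = (53 − 27) / 1.0833 = 26.0/1.0833 = 24.001 cmH2O·s/L.
C = Vt/(Pplat − PEEP) = 450.0 / (27 − 6) = 450.0/21.0 = 21.429 mL/cmH2O.
τ = R × C = 24.001 × 0.02143 L/cmH2O = 0.5143 s.
Fraction remaining = e^(−Te/τ) = e^(−0.38/0.5143) = 0.4777; trapped volume = 450.0 × 0.4777 = 214.97 mL.
Additional alveolar pressure from trapping ≈ V_trapped / C = 214.97 / 21.429 = 10.032 cmH2O.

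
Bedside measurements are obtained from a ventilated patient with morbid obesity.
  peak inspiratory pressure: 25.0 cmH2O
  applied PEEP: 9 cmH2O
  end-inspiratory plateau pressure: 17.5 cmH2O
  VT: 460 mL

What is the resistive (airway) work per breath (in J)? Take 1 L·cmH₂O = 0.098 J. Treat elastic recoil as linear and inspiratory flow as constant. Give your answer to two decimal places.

0.34

With constant inspiratory flow the resistive pressure is constant at PIP − Pplat = 25.0 − 17.5 = 7.5 cmH2O, so resistive work = 7.5 × 0.460 = 3.45 L·cmH2O.
× 0.098 J/(L·cmH2O) → 0.3381 J.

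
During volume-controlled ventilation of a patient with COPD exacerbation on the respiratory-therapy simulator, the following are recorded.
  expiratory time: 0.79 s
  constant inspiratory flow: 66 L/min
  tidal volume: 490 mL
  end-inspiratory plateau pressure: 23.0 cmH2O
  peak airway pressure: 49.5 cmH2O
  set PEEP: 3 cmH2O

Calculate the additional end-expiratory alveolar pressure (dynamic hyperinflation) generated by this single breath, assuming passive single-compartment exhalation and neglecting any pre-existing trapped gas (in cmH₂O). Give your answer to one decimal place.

5.2

Flow: 66 L/min ÷ 60 = 1.1 L/s.
R = (PIP − Pplat)/V̇ = (49.5 − 23.0) / 1.1 = 26.5/1.1 = 24.091 cmH2O·s/L.
C = Vt/(Pplat − PEEP) = 490.0 / (23.0 − 3) = 490.0/20.0 = 24.5 mL/cmH2O.
τ = R × C = 24.091 × 0.0245 L/cmH2O = 0.5902 s.
Fraction remaining = e^(−Te/τ) = e^(−0.79/0.5902) = 0.2622; trapped volume = 490.0 × 0.2622 = 128.48 mL.
Additional alveolar pressure from trapping ≈ V_trapped / C = 128.48 / 24.5 = 5.244 cmH2O.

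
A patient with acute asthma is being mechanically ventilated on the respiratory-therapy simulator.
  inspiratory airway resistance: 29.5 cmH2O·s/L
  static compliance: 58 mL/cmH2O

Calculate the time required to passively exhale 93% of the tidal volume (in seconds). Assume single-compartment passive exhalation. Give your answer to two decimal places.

τ = R × C = 29.5 × 58 mL/cmH2O = 29.5 × 0.058 L/cmH2O = 1.711 s.
Exhaled fraction f = 1 − e^(−t/τ) → t = −τ·ln(1 − f) = −1.711·ln(0.07) = 4.55 s.

4.55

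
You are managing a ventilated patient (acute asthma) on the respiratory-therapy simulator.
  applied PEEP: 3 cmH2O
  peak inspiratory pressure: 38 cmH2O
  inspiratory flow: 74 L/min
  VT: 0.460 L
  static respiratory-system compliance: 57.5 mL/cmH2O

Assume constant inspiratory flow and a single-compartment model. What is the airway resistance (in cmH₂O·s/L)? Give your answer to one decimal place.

Flow: 74 L/min ÷ 60 = 1.2333 L/s.
Equation of motion (constant flow): PIP = Vt/C + R·V̇ + PEEP.
R·V̇ = PIP − Vt/C − PEEP = 38 − 460/57.5 − 3 = 38 − 8.0 − 3 = 27.0 cmH2O.
R = 27.0 / 1.2333 = 21.892 cmH2O·s/L.

21.9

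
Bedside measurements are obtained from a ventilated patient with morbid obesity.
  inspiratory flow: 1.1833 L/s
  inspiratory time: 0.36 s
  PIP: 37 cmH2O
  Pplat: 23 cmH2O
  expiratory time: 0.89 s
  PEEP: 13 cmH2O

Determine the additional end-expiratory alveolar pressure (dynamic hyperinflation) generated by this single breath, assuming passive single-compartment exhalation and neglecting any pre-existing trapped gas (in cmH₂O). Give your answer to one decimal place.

1.7

Vt = flow × Ti = 1.1833 L/s × 0.36 s × 1000 mL/L = 425.99 mL.
R = (PIP − Pplat)/V̇ = (37 − 23) / 1.1833 = 14.0/1.1833 = 11.831 cmH2O·s/L.
C = Vt/(Pplat − PEEP) = 425.99 / (23 − 13) = 425.99/10.0 = 42.599 mL/cmH2O.
τ = R × C = 11.831 × 0.0426 L/cmH2O = 0.504 s.
Fraction remaining = e^(−Te/τ) = e^(−0.89/0.504) = 0.171; trapped volume = 425.99 × 0.171 = 72.844 mL.
Additional alveolar pressure from trapping ≈ V_trapped / C = 72.844 / 42.599 = 1.71 cmH2O.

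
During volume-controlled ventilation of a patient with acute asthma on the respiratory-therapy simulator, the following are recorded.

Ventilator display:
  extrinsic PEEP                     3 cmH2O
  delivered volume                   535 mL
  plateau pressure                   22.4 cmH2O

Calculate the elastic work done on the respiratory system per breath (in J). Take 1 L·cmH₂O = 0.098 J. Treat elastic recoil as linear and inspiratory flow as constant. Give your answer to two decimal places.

Elastic work ≈ ½ × (Pplat − PEEP) × Vt = 0.5 × (22.4 − 3) × 0.535 L = 0.5 × 19.4 × 0.535 = 5.19 L·cmH2O.
× 0.098 J/(L·cmH2O) → 0.5086 J.

0.51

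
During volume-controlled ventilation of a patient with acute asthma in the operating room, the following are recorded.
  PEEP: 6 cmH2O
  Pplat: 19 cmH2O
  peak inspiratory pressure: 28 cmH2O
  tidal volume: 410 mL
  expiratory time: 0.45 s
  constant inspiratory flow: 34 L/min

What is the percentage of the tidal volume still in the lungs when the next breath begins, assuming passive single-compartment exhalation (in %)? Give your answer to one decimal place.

40.7

Flow: 34 L/min ÷ 60 = 0.5667 L/s.
R = (PIP − Pplat)/V̇ = (28 − 19) / 0.5667 = 9.0/0.5667 = 15.881 cmH2O·s/L.
C = Vt/(Pplat − PEEP) = 410.0 / (19 − 6) = 410.0/13.0 = 31.538 mL/cmH2O.
τ = R × C = 15.881 × 0.03154 L/cmH2O = 0.5009 s.
Fraction remaining at end-expiration = e^(−Te/τ) = e^(−0.45/0.5009) = 0.4072 → 40.72%.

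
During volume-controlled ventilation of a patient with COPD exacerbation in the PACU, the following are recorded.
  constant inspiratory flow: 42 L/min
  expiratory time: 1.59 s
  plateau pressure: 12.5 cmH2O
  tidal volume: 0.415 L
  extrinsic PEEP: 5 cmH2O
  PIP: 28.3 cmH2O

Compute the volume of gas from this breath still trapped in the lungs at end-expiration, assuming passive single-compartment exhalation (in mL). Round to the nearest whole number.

116

Flow: 42 L/min ÷ 60 = 0.7 L/s.
R = (PIP − Pplat)/V̇ = (28.3 − 12.5) / 0.7 = 15.8/0.7 = 22.571 cmH2O·s/L.
C = Vt/(Pplat − PEEP) = 415.0 / (12.5 − 5) = 415.0/7.5 = 55.333 mL/cmH2O.
τ = R × C = 22.571 × 0.05533 L/cmH2O = 1.249 s.
Fraction remaining = e^(−Te/τ) = e^(−1.59/1.249) = 0.28.
Trapped volume = 415.0 × 0.28 = 116.2 mL.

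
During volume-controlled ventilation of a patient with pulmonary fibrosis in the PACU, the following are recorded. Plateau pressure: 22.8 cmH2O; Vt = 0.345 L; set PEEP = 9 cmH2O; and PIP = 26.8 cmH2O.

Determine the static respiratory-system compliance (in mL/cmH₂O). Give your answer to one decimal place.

Cstat = Vt / (Pplat − PEEP) = 345 / (22.8 − 9) = 345 / 13.8 = 25.0 mL/cmH2O.

25.0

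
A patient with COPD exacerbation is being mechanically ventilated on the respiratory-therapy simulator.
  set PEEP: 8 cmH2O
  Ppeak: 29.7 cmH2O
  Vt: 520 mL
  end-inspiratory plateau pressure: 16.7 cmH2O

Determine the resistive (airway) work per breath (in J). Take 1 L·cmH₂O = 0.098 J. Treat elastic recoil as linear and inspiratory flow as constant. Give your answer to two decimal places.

0.66

With constant inspiratory flow the resistive pressure is constant at PIP − Pplat = 29.7 − 16.7 = 13.0 cmH2O, so resistive work = 13.0 × 0.520 = 6.76 L·cmH2O.
× 0.098 J/(L·cmH2O) → 0.6625 J.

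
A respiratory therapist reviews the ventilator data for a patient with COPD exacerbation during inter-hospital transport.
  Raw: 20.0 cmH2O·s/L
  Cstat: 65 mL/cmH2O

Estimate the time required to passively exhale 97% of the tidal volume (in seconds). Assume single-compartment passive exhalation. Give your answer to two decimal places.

τ = R × C = 20.0 × 65 mL/cmH2O = 20.0 × 0.065 L/cmH2O = 1.3 s.
Exhaled fraction f = 1 − e^(−t/τ) → t = −τ·ln(1 − f) = −1.3·ln(0.03) = 4.559 s.

4.56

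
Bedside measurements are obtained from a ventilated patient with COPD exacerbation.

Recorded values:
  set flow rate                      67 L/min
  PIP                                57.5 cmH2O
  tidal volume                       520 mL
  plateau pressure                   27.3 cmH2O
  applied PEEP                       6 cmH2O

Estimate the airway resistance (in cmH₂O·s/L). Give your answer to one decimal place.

27.0

Flow: 67 L/min ÷ 60 = 1.1167 L/s.
Raw = (PIP − Pplat) / flow = (57.5 − 27.3) / 1.1167 = 30.2 / 1.1167 = 27.044 cmH2O·s/L.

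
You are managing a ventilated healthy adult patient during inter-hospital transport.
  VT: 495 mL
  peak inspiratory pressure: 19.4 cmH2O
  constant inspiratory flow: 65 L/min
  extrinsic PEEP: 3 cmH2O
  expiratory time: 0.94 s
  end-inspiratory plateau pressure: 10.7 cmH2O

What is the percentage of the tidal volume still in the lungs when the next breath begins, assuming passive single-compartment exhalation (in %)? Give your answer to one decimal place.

Flow: 65 L/min ÷ 60 = 1.0833 L/s.
R = (PIP − Pplat)/V̇ = (19.4 − 10.7) / 1.0833 = 8.7/1.0833 = 8.031 cmH2O·s/L.
C = Vt/(Pplat − PEEP) = 495.0 / (10.7 − 3) = 495.0/7.7 = 64.286 mL/cmH2O.
τ = R × C = 8.031 × 0.06429 L/cmH2O = 0.5163 s.
Fraction remaining at end-expiration = e^(−Te/τ) = e^(−0.94/0.5163) = 0.1619 → 16.19%.

16.2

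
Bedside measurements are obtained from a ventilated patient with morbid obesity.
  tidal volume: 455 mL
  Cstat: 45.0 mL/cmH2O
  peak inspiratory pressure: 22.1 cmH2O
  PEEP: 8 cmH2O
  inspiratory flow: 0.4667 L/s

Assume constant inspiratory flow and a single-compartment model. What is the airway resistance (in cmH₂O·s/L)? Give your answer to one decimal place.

8.5

Equation of motion (constant flow): PIP = Vt/C + R·V̇ + PEEP.
R·V̇ = PIP − Vt/C − PEEP = 22.1 − 455/45.0 − 8 = 22.1 − 10.111 − 8 = 3.989 cmH2O.
R = 3.989 / 0.4667 = 8.547 cmH2O·s/L.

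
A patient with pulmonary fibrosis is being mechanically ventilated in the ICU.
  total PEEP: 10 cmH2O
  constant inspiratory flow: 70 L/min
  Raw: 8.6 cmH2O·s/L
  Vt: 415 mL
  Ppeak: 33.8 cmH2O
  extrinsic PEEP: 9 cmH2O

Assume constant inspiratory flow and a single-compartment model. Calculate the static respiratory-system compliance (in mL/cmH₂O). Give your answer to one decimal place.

Flow: 70 L/min ÷ 60 = 1.1667 L/s.
Total PEEP = 10 cmH2O (set 9 + intrinsic 1); this is the baseline alveolar pressure.
Equation of motion (constant flow): PIP = Vt/C + R·V̇ + PEEP.
Vt/C = PIP − R·V̇ − PEEP = 33.8 − 8.6×1.1667 − 10 = 33.8 − 10.034 − 10 = 13.766 cmH2O.
C = Vt / 13.766 = 415 / 13.766 = 30.147 mL/cmH2O.

30.1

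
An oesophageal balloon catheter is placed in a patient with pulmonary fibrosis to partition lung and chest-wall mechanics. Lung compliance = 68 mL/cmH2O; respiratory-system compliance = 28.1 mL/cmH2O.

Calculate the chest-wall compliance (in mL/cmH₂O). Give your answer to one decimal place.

1/Ccw = 1/Crs − 1/CL.
1/Ccw = 1/28.1 − 1/68 = 0.02088.
Ccw = 47.893 mL/cmH2O.

47.9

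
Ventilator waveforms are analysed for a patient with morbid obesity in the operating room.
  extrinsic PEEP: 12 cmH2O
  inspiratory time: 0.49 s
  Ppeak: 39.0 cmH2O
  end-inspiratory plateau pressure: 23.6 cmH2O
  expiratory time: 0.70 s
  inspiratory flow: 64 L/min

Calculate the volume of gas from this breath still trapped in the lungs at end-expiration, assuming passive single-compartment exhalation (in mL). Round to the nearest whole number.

178

Flow: 64 L/min ÷ 60 = 1.0667 L/s.
Vt = flow × Ti = 1.0667 L/s × 0.49 s × 1000 mL/L = 522.68 mL.
R = (PIP − Pplat)/V̇ = (39.0 − 23.6) / 1.0667 = 15.4/1.0667 = 14.437 cmH2O·s/L.
C = Vt/(Pplat − PEEP) = 522.68 / (23.6 − 12) = 522.68/11.6 = 45.059 mL/cmH2O.
τ = R × C = 14.437 × 0.04506 L/cmH2O = 0.6505 s.
Fraction remaining = e^(−Te/τ) = e^(−0.70/0.6505) = 0.3409.
Trapped volume = 522.68 × 0.3409 = 178.18 mL.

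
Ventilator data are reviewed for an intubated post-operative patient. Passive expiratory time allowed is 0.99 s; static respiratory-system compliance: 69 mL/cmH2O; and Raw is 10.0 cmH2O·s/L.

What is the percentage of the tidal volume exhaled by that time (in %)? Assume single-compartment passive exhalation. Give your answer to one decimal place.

τ = R × C = 10.0 × 69 mL/cmH2O = 10.0 × 0.069 L/cmH2O = 0.69 s.
Passive exhalation: V(t)/V₀ = e^(−t/τ) = e^(−0.99/0.69) = 0.2382.
Fraction exhaled = 1 − 0.2382 = 0.7618 → 76.18%.

76.2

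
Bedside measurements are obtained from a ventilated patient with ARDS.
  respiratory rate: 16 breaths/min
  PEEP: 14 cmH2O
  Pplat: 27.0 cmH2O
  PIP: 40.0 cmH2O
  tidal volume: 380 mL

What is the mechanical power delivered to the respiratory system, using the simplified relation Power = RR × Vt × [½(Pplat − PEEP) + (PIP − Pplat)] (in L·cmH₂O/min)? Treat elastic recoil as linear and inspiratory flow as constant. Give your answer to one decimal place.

118.6

Per-breath work = Vt × [½(Pplat−PEEP) + (PIP−Pplat)] = 0.380 × [0.5×13.0 + 13.0] = 0.380 × 19.5 = 7.41 L·cmH2O.
Power = 16 × 7.41 = 118.56 L·cmH2O/min.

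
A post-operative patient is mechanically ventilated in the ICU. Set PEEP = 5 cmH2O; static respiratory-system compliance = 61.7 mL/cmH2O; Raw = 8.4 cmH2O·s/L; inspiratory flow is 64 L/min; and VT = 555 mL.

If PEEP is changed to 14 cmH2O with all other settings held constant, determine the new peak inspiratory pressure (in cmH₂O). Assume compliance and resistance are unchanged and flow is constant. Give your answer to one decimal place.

Flow: 64 L/min ÷ 60 = 1.0667 L/s.
PIP = Vt/C + R·V̇ + PEEP (constant-flow equation of motion).
Only the baseline term changes: ΔPIP = ΔPEEP = 14 − 5 = 9.0 cmH2O.
Original PIP = 555/61.7 + 8.4×1.0667 + 5 = 22.955 cmH2O; new PIP = 22.955 + (9.0) = 31.955 cmH2O.

32.0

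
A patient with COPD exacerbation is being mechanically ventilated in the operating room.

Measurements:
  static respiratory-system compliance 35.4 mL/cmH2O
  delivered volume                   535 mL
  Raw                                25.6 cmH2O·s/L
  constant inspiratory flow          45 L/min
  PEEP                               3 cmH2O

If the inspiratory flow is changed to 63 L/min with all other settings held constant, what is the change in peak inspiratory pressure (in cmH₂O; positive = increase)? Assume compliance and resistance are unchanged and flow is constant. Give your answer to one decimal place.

7.7

Flow: 45 L/min ÷ 60 = 0.75 L/s.
New flow: 63 L/min ÷ 60 = 1.05 L/s.
PIP = Vt/C + R·V̇ + PEEP (constant-flow equation of motion).
Only the resistive term changes: ΔPIP = R × ΔV̇ = 25.6 × (1.05 − 0.75) = 25.6 × 0.3 = 7.68 cmH2O.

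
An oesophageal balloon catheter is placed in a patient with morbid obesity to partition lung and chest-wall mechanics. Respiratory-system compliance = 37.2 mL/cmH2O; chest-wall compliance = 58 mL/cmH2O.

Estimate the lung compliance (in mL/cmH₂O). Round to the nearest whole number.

104

1/CL = 1/Crs − 1/Ccw.
1/CL = 1/37.2 − 1/58 = 0.00964.
CL = 103.73 mL/cmH2O.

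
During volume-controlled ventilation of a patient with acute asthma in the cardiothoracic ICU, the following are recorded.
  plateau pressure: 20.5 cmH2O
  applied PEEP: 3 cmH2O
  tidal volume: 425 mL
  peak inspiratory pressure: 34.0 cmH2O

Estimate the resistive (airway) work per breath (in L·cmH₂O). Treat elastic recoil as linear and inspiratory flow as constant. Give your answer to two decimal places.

With constant inspiratory flow the resistive pressure is constant at PIP − Pplat = 34.0 − 20.5 = 13.5 cmH2O, so resistive work = 13.5 × 0.425 = 5.738 L·cmH2O.

5.74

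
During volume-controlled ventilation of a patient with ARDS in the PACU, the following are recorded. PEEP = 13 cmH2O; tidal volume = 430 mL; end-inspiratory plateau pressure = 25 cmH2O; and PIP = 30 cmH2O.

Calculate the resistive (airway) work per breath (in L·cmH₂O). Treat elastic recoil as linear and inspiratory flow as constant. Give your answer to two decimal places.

With constant inspiratory flow the resistive pressure is constant at PIP − Pplat = 30 − 25 = 5.0 cmH2O, so resistive work = 5.0 × 0.430 = 2.15 L·cmH2O.

2.15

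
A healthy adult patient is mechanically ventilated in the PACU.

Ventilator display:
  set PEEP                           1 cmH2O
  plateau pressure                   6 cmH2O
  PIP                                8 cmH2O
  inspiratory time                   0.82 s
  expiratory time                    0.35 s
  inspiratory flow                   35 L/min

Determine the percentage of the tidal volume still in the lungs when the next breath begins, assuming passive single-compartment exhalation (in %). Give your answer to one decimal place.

34.4

Flow: 35 L/min ÷ 60 = 0.5833 L/s.
Vt = flow × Ti = 0.5833 L/s × 0.82 s × 1000 mL/L = 478.31 mL.
R = (PIP − Pplat)/V̇ = (8 − 6) / 0.5833 = 2.0/0.5833 = 3.429 cmH2O·s/L.
C = Vt/(Pplat − PEEP) = 478.31 / (6 − 1) = 478.31/5.0 = 95.662 mL/cmH2O.
τ = R × C = 3.429 × 0.09566 L/cmH2O = 0.328 s.
Fraction remaining at end-expiration = e^(−Te/τ) = e^(−0.35/0.328) = 0.344 → 34.4%.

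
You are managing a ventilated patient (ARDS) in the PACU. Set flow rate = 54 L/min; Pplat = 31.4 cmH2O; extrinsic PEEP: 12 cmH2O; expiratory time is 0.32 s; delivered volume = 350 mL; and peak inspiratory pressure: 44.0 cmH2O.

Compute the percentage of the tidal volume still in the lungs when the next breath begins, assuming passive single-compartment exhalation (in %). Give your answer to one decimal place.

Flow: 54 L/min ÷ 60 = 0.9 L/s.
R = (PIP − Pplat)/V̇ = (44.0 − 31.4) / 0.9 = 12.6/0.9 = 14.0 cmH2O·s/L.
C = Vt/(Pplat − PEEP) = 350.0 / (31.4 − 12) = 350.0/19.4 = 18.041 mL/cmH2O.
τ = R × C = 14.0 × 0.01804 L/cmH2O = 0.2526 s.
Fraction remaining at end-expiration = e^(−Te/τ) = e^(−0.32/0.2526) = 0.2817 → 28.17%.

28.2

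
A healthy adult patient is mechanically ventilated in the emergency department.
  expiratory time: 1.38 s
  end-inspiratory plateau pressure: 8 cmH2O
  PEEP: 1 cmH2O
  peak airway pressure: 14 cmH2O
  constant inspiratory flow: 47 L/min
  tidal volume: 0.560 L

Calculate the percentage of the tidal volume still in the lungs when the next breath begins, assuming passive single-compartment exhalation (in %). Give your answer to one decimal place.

Flow: 47 L/min ÷ 60 = 0.7833 L/s.
R = (PIP − Pplat)/V̇ = (14 − 8) / 0.7833 = 6.0/0.7833 = 7.66 cmH2O·s/L.
C = Vt/(Pplat − PEEP) = 560.0 / (8 − 1) = 560.0/7.0 = 80.0 mL/cmH2O.
τ = R × C = 7.66 × 0.08 L/cmH2O = 0.6128 s.
Fraction remaining at end-expiration = e^(−Te/τ) = e^(−1.38/0.6128) = 0.1052 → 10.52%.

10.5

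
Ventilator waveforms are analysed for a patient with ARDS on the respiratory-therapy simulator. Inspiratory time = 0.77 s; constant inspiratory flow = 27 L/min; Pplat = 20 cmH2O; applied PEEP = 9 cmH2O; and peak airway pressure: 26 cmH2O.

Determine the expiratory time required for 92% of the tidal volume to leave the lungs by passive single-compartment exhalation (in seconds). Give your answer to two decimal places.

Flow: 27 L/min ÷ 60 = 0.45 L/s.
Vt = flow × Ti = 0.45 L/s × 0.77 s × 1000 mL/L = 346.5 mL.
R = (PIP − Pplat)/V̇ = (26 − 20) / 0.45 = 6.0/0.45 = 13.333 cmH2O·s/L.
C = Vt/(Pplat − PEEP) = 346.5 / (20 − 9) = 346.5/11.0 = 31.5 mL/cmH2O.
τ = R × C = 13.333 × 0.0315 L/cmH2O = 0.42 s.
t = −τ·ln(1 − 0.92) = −0.42·ln(0.08) = 1.061 s.

1.06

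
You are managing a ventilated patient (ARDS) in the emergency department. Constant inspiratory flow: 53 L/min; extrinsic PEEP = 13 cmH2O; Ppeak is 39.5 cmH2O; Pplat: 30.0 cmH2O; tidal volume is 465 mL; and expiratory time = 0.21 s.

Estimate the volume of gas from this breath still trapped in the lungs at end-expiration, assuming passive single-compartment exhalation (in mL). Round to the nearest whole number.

Flow: 53 L/min ÷ 60 = 0.8833 L/s.
R = (PIP − Pplat)/V̇ = (39.5 − 30.0) / 0.8833 = 9.5/0.8833 = 10.755 cmH2O·s/L.
C = Vt/(Pplat − PEEP) = 465.0 / (30.0 − 13) = 465.0/17.0 = 27.353 mL/cmH2O.
τ = R × C = 10.755 × 0.02735 L/cmH2O = 0.2941 s.
Fraction remaining = e^(−Te/τ) = e^(−0.21/0.2941) = 0.4897.
Trapped volume = 465.0 × 0.4897 = 227.71 mL.

228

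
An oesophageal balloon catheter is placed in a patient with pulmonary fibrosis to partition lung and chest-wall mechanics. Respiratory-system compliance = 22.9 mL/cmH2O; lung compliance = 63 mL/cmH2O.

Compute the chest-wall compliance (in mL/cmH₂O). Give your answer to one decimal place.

1/Ccw = 1/Crs − 1/CL.
1/Ccw = 1/22.9 − 1/63 = 0.0278.
Ccw = 35.971 mL/cmH2O.

36.0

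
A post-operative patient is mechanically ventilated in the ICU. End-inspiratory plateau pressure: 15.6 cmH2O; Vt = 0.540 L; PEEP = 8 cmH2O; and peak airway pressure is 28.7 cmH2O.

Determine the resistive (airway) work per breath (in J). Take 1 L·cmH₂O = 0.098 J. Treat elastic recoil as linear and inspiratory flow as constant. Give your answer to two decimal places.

0.69

With constant inspiratory flow the resistive pressure is constant at PIP − Pplat = 28.7 − 15.6 = 13.1 cmH2O, so resistive work = 13.1 × 0.540 = 7.074 L·cmH2O.
× 0.098 J/(L·cmH2O) → 0.6933 J.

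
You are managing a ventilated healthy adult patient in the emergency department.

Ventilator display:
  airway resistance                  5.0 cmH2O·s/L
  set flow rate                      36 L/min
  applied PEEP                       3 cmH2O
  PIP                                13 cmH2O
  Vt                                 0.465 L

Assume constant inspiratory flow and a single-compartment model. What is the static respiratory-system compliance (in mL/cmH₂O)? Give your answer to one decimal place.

66.4

Flow: 36 L/min ÷ 60 = 0.6 L/s.
Equation of motion (constant flow): PIP = Vt/C + R·V̇ + PEEP.
Vt/C = PIP − R·V̇ − PEEP = 13 − 5.0×0.6 − 3 = 13 − 3.0 − 3 = 7.0 cmH2O.
C = Vt / 7.0 = 465 / 7.0 = 66.429 mL/cmH2O.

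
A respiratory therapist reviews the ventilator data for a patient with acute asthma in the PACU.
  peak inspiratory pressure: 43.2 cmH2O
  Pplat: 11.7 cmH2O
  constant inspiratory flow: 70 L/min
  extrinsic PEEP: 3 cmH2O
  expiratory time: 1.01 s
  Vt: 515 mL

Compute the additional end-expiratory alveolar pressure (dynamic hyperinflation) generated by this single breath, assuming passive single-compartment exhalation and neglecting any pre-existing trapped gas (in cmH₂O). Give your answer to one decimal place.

4.6

Flow: 70 L/min ÷ 60 = 1.1667 L/s.
R = (PIP − Pplat)/V̇ = (43.2 − 11.7) / 1.1667 = 31.5/1.1667 = 26.999 cmH2O·s/L.
C = Vt/(Pplat − PEEP) = 515.0 / (11.7 − 3) = 515.0/8.7 = 59.195 mL/cmH2O.
τ = R × C = 26.999 × 0.0592 L/cmH2O = 1.598 s.
Fraction remaining = e^(−Te/τ) = e^(−1.01/1.598) = 0.5315; trapped volume = 515.0 × 0.5315 = 273.72 mL.
Additional alveolar pressure from trapping ≈ V_trapped / C = 273.72 / 59.195 = 4.624 cmH2O.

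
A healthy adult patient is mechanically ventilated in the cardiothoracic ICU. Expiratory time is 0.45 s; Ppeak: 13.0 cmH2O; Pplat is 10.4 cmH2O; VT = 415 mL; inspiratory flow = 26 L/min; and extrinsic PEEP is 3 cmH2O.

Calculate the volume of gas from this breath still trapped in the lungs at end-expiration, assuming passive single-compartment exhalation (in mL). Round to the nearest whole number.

Flow: 26 L/min ÷ 60 = 0.4333 L/s.
R = (PIP − Pplat)/V̇ = (13.0 − 10.4) / 0.4333 = 2.6/0.4333 = 6.0 cmH2O·s/L.
C = Vt/(Pplat − PEEP) = 415.0 / (10.4 − 3) = 415.0/7.4 = 56.081 mL/cmH2O.
τ = R × C = 6.0 × 0.05608 L/cmH2O = 0.3365 s.
Fraction remaining = e^(−Te/τ) = e^(−0.45/0.3365) = 0.2626.
Trapped volume = 415.0 × 0.2626 = 108.98 mL.

109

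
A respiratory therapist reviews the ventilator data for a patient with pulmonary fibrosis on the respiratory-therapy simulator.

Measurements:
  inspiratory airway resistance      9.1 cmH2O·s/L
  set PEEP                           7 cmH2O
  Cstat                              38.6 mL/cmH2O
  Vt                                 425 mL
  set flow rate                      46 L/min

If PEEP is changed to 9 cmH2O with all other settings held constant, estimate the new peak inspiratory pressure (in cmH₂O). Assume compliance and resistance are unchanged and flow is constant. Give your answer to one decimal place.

27.0

Flow: 46 L/min ÷ 60 = 0.7667 L/s.
PIP = Vt/C + R·V̇ + PEEP (constant-flow equation of motion).
Only the baseline term changes: ΔPIP = ΔPEEP = 9 − 7 = 2.0 cmH2O.
Original PIP = 425/38.6 + 9.1×0.7667 + 7 = 24.987 cmH2O; new PIP = 24.987 + (2.0) = 26.987 cmH2O.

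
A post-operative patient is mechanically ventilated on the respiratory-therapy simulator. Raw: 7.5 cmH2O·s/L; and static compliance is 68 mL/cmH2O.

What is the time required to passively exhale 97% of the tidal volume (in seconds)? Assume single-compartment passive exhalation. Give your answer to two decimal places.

τ = R × C = 7.5 × 68 mL/cmH2O = 7.5 × 0.068 L/cmH2O = 0.51 s.
Exhaled fraction f = 1 − e^(−t/τ) → t = −τ·ln(1 − f) = −0.51·ln(0.03) = 1.788 s.

1.79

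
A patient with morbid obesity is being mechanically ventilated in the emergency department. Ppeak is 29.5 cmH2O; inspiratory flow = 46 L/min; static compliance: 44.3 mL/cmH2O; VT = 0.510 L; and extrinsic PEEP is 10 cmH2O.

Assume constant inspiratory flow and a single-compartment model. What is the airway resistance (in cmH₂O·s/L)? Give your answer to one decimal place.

Flow: 46 L/min ÷ 60 = 0.7667 L/s.
Equation of motion (constant flow): PIP = Vt/C + R·V̇ + PEEP.
R·V̇ = PIP − Vt/C − PEEP = 29.5 − 510/44.3 − 10 = 29.5 − 11.512 − 10 = 7.988 cmH2O.
R = 7.988 / 0.7667 = 10.419 cmH2O·s/L.

10.4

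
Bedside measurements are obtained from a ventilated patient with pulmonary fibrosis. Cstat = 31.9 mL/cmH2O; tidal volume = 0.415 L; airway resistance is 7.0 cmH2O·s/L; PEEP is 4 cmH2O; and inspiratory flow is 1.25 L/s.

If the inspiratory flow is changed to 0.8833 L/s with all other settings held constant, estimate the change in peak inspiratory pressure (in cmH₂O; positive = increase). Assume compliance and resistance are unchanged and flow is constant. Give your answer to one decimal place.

-2.6

PIP = Vt/C + R·V̇ + PEEP (constant-flow equation of motion).
Only the resistive term changes: ΔPIP = R × ΔV̇ = 7.0 × (0.8833 − 1.25) = 7.0 × -0.3667 = -2.567 cmH2O.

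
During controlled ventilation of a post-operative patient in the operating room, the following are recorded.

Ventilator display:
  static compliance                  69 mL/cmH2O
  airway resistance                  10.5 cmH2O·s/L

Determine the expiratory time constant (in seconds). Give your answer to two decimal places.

τ = R × C = 10.5 × 69 mL/cmH2O = 10.5 × 0.069 L/cmH2O = 0.7245 s.

0.72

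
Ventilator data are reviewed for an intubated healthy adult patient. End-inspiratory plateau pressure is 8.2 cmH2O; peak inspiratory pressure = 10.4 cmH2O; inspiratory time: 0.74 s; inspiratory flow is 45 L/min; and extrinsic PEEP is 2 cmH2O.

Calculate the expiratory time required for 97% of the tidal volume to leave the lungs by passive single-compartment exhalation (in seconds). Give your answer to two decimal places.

Flow: 45 L/min ÷ 60 = 0.75 L/s.
Vt = flow × Ti = 0.75 L/s × 0.74 s × 1000 mL/L = 555.0 mL.
R = (PIP − Pplat)/V̇ = (10.4 − 8.2) / 0.75 = 2.2/0.75 = 2.933 cmH2O·s/L.
C = Vt/(Pplat − PEEP) = 555.0 / (8.2 − 2) = 555.0/6.2 = 89.516 mL/cmH2O.
τ = R × C = 2.933 × 0.08952 L/cmH2O = 0.2626 s.
t = −τ·ln(1 − 0.97) = −0.2626·ln(0.03) = 0.9208 s.

0.92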